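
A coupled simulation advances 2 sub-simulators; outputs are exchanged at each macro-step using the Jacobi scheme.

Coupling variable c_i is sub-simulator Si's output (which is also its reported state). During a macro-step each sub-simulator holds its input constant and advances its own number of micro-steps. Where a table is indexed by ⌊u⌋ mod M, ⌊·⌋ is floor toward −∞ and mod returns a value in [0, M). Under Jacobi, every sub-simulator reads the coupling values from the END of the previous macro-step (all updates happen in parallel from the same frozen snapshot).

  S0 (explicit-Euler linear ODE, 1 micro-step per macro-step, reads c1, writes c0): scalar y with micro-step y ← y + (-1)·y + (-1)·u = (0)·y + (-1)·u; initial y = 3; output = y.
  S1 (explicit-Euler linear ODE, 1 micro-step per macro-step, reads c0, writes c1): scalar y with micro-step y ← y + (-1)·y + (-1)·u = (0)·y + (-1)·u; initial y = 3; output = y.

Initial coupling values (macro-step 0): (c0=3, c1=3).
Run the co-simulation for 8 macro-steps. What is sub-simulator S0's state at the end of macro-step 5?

macro 1: S0 reads c1=3 → after 1×micro: -3; S1 reads c0=3 → after 1×micro: -3 ⇒ (c0=-3, c1=-3)
macro 2: S0 reads c1=-3 → after 1×micro: 3; S1 reads c0=-3 → after 1×micro: 3 ⇒ (c0=3, c1=3)
macro 3: S0 reads c1=3 → after 1×micro: -3; S1 reads c0=3 → after 1×micro: -3 ⇒ (c0=-3, c1=-3)
macro 4: S0 reads c1=-3 → after 1×micro: 3; S1 reads c0=-3 → after 1×micro: 3 ⇒ (c0=3, c1=3)
macro 5: S0 reads c1=3 → after 1×micro: -3; S1 reads c0=3 → after 1×micro: -3 ⇒ (c0=-3, c1=-3)
macro 6: S0 reads c1=-3 → after 1×micro: 3; S1 reads c0=-3 → after 1×micro: 3 ⇒ (c0=3, c1=3)
macro 7: S0 reads c1=3 → after 1×micro: -3; S1 reads c0=3 → after 1×micro: -3 ⇒ (c0=-3, c1=-3)
macro 8: S0 reads c1=-3 → after 1×micro: 3; S1 reads c0=-3 → after 1×micro: 3 ⇒ (c0=3, c1=3)

S0 state at macro-step 5 = -3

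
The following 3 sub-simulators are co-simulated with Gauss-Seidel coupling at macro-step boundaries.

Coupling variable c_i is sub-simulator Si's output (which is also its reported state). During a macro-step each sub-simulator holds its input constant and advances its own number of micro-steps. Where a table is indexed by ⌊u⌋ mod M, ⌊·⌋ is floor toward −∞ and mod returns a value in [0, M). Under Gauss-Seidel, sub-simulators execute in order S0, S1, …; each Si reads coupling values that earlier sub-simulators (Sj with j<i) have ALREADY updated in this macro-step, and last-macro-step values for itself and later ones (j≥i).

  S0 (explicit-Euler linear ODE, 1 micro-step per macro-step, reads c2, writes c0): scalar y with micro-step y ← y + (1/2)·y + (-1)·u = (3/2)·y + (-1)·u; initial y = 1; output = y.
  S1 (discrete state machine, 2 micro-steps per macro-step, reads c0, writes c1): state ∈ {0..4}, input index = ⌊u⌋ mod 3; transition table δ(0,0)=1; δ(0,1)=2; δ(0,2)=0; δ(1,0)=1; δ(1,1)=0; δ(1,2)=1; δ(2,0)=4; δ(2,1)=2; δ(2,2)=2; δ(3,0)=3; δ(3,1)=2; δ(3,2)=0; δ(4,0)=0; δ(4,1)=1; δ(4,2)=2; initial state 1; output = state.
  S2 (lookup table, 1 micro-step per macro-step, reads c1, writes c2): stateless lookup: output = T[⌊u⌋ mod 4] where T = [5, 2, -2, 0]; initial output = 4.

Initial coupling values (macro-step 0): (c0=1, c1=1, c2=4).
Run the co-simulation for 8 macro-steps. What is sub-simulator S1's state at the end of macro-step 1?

macro 1: S0 reads c2=4 → after 1×micro: -5/2; S1 reads c0=-5/2 → after 2×micro: 1; S2 reads c1=1 → after 1×micro: 2 ⇒ (c0=-5/2, c1=1, c2=2)
macro 2: S0 reads c2=2 → after 1×micro: -23/4; S1 reads c0=-23/4 → after 2×micro: 1; S2 reads c1=1 → after 1×micro: 2 ⇒ (c0=-23/4, c1=1, c2=2)
macro 3: S0 reads c2=2 → after 1×micro: -85/8; S1 reads c0=-85/8 → after 2×micro: 2; S2 reads c1=2 → after 1×micro: -2 ⇒ (c0=-85/8, c1=2, c2=-2)
macro 4: S0 reads c2=-2 → after 1×micro: -223/16; S1 reads c0=-223/16 → after 2×micro: 2; S2 reads c1=2 → after 1×micro: -2 ⇒ (c0=-223/16, c1=2, c2=-2)
macro 5: S0 reads c2=-2 → after 1×micro: -605/32; S1 reads c0=-605/32 → after 2×micro: 2; S2 reads c1=2 → after 1×micro: -2 ⇒ (c0=-605/32, c1=2, c2=-2)
macro 6: S0 reads c2=-2 → after 1×micro: -1687/64; S1 reads c0=-1687/64 → after 2×micro: 0; S2 reads c1=0 → after 1×micro: 5 ⇒ (c0=-1687/64, c1=0, c2=5)
macro 7: S0 reads c2=5 → after 1×micro: -5701/128; S1 reads c0=-5701/128 → after 2×micro: 1; S2 reads c1=1 → after 1×micro: 2 ⇒ (c0=-5701/128, c1=1, c2=2)
macro 8: S0 reads c2=2 → after 1×micro: -17615/256; S1 reads c0=-17615/256 → after 2×micro: 1; S2 reads c1=1 → after 1×micro: 2 ⇒ (c0=-17615/256, c1=1, c2=2)

S1 state at macro-step 1 = 1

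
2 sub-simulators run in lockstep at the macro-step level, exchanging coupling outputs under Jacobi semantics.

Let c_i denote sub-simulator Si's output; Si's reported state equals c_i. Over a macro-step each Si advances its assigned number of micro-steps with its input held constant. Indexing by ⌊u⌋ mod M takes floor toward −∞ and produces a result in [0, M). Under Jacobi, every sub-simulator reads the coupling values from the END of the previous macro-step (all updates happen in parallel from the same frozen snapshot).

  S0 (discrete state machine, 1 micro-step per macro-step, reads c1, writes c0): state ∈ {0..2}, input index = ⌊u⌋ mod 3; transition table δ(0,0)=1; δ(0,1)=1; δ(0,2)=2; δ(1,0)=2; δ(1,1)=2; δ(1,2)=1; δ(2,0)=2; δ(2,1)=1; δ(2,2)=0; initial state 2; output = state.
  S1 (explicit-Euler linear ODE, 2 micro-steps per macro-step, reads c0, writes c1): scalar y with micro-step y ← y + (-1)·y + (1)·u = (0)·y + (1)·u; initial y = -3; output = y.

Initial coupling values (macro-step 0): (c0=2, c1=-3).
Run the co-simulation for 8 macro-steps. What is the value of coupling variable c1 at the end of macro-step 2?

macro 1: S0 reads c1=-3 → after 1×micro: 2; S1 reads c0=2 → after 2×micro: 2 ⇒ (c0=2, c1=2)
macro 2: S0 reads c1=2 → after 1×micro: 0; S1 reads c0=2 → after 2×micro: 2 ⇒ (c0=0, c1=2)
macro 3: S0 reads c1=2 → after 1×micro: 2; S1 reads c0=0 → after 2×micro: 0 ⇒ (c0=2, c1=0)
macro 4: S0 reads c1=0 → after 1×micro: 2; S1 reads c0=2 → after 2×micro: 2 ⇒ (c0=2, c1=2)
macro 5: S0 reads c1=2 → after 1×micro: 0; S1 reads c0=2 → after 2×micro: 2 ⇒ (c0=0, c1=2)
macro 6: S0 reads c1=2 → after 1×micro: 2; S1 reads c0=0 → after 2×micro: 0 ⇒ (c0=2, c1=0)
macro 7: S0 reads c1=0 → after 1×micro: 2; S1 reads c0=2 → after 2×micro: 2 ⇒ (c0=2, c1=2)
macro 8: S0 reads c1=2 → after 1×micro: 0; S1 reads c0=2 → after 2×micro: 2 ⇒ (c0=0, c1=2)

c1 at macro-step 2 = 2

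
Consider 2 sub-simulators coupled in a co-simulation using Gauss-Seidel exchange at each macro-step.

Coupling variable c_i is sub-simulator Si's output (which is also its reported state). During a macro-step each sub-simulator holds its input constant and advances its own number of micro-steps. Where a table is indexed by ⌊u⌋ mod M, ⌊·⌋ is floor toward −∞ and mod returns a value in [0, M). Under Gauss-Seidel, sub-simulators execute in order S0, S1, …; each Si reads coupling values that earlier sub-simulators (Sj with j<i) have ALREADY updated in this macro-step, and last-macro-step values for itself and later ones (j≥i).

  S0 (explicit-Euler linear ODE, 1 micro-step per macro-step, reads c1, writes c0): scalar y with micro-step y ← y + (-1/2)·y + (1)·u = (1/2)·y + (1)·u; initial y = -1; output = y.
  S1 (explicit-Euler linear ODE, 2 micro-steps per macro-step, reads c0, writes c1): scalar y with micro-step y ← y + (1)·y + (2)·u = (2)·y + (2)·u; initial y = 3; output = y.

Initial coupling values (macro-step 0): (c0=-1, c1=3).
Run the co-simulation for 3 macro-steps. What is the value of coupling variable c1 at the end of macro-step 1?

c1 at macro-step 1 = 27

macro 1: S0 reads c1=3 → after 1×micro: 5/2; S1 reads c0=5/2 → after 2×micro: 27 ⇒ (c0=5/2, c1=27)
macro 2: S0 reads c1=27 → after 1×micro: 113/4; S1 reads c0=113/4 → after 2×micro: 555/2 ⇒ (c0=113/4, c1=555/2)
macro 3: S0 reads c1=555/2 → after 1×micro: 2333/8; S1 reads c0=2333/8 → after 2×micro: 11439/4 ⇒ (c0=2333/8, c1=11439/4)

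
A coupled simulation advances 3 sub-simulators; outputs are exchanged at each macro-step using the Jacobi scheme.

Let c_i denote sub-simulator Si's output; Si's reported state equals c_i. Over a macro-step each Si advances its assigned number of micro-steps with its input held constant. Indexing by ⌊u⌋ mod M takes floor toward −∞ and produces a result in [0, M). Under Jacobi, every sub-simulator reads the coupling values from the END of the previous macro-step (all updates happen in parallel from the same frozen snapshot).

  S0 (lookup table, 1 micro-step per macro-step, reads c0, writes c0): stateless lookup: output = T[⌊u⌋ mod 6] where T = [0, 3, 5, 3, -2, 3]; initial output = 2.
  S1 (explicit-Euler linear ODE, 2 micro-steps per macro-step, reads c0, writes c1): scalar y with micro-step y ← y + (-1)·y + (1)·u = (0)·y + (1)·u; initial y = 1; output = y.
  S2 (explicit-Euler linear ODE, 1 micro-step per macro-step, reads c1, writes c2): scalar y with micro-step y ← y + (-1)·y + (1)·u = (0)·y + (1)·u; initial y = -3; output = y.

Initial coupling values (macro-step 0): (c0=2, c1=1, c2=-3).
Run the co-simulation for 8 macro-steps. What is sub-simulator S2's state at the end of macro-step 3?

macro 1: S0 reads c0=2 → after 1×micro: 5; S1 reads c0=2 → after 2×micro: 2; S2 reads c1=1 → after 1×micro: 1 ⇒ (c0=5, c1=2, c2=1)
macro 2: S0 reads c0=5 → after 1×micro: 3; S1 reads c0=5 → after 2×micro: 5; S2 reads c1=2 → after 1×micro: 2 ⇒ (c0=3, c1=5, c2=2)
macro 3: S0 reads c0=3 → after 1×micro: 3; S1 reads c0=3 → after 2×micro: 3; S2 reads c1=5 → after 1×micro: 5 ⇒ (c0=3, c1=3, c2=5)
macro 4: S0 reads c0=3 → after 1×micro: 3; S1 reads c0=3 → after 2×micro: 3; S2 reads c1=3 → after 1×micro: 3 ⇒ (c0=3, c1=3, c2=3)
macro 5: S0 reads c0=3 → after 1×micro: 3; S1 reads c0=3 → after 2×micro: 3; S2 reads c1=3 → after 1×micro: 3 ⇒ (c0=3, c1=3, c2=3)
macro 6: S0 reads c0=3 → after 1×micro: 3; S1 reads c0=3 → after 2×micro: 3; S2 reads c1=3 → after 1×micro: 3 ⇒ (c0=3, c1=3, c2=3)
macro 7: S0 reads c0=3 → after 1×micro: 3; S1 reads c0=3 → after 2×micro: 3; S2 reads c1=3 → after 1×micro: 3 ⇒ (c0=3, c1=3, c2=3)
macro 8: S0 reads c0=3 → after 1×micro: 3; S1 reads c0=3 → after 2×micro: 3; S2 reads c1=3 → after 1×micro: 3 ⇒ (c0=3, c1=3, c2=3)

S2 state at macro-step 3 = 5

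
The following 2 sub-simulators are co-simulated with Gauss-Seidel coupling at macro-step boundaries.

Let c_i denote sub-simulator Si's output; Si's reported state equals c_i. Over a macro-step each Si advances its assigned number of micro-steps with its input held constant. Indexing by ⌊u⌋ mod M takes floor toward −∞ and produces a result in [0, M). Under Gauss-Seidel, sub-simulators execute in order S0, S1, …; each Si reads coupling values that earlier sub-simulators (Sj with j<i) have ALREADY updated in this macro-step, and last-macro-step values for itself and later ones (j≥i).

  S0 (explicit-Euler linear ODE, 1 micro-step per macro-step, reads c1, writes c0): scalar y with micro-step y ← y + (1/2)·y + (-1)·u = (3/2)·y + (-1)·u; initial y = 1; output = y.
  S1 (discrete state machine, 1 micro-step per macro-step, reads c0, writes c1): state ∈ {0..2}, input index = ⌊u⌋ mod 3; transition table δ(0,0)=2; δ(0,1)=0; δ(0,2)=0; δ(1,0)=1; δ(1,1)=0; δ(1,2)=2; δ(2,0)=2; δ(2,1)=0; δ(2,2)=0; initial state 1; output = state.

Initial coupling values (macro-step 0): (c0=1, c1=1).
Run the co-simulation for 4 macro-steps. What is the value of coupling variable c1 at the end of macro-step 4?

c1 at macro-step 4 = 2

macro 1: S0 reads c1=1 → after 1×micro: 1/2; S1 reads c0=1/2 → after 1×micro: 1 ⇒ (c0=1/2, c1=1)
macro 2: S0 reads c1=1 → after 1×micro: -1/4; S1 reads c0=-1/4 → after 1×micro: 2 ⇒ (c0=-1/4, c1=2)
macro 3: S0 reads c1=2 → after 1×micro: -19/8; S1 reads c0=-19/8 → after 1×micro: 2 ⇒ (c0=-19/8, c1=2)
macro 4: S0 reads c1=2 → after 1×micro: -89/16; S1 reads c0=-89/16 → after 1×micro: 2 ⇒ (c0=-89/16, c1=2)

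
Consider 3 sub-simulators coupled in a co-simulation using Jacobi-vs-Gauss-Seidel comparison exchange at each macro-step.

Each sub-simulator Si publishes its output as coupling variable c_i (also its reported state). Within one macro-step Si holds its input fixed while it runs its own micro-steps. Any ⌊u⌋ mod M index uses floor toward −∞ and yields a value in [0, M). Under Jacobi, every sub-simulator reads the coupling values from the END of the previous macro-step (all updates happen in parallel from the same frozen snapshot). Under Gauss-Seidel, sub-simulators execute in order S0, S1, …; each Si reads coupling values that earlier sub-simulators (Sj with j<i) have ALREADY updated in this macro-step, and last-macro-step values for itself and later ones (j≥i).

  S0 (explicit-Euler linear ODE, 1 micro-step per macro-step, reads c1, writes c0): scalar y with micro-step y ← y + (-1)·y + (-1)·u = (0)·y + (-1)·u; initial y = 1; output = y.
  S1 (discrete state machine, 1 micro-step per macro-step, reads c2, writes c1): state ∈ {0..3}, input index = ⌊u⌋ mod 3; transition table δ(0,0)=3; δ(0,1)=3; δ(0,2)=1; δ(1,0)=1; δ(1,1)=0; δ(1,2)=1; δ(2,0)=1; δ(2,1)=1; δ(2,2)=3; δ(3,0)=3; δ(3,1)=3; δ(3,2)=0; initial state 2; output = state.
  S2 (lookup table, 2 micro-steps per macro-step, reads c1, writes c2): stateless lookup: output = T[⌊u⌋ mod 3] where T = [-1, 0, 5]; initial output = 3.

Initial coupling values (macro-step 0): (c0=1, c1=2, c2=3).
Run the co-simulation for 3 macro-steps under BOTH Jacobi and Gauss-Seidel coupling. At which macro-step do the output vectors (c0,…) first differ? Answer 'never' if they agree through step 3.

[Jacobi] macro 1: S0 reads c1=2 → after 1×micro: -2; S1 reads c2=3 → after 1×micro: 1; S2 reads c1=2 → after 2×micro: 5 ⇒ (c0=-2, c1=1, c2=5)
[Jacobi] macro 2: S0 reads c1=1 → after 1×micro: -1; S1 reads c2=5 → after 1×micro: 1; S2 reads c1=1 → after 2×micro: 0 ⇒ (c0=-1, c1=1, c2=0)
[Jacobi] macro 3: S0 reads c1=1 → after 1×micro: -1; S1 reads c2=0 → after 1×micro: 1; S2 reads c1=1 → after 2×micro: 0 ⇒ (c0=-1, c1=1, c2=0)
[Gauss-Seidel] macro 1: S0 reads c1=2 → after 1×micro: -2; S1 reads c2=3 → after 1×micro: 1; S2 reads c1=1 → after 2×micro: 0 ⇒ (c0=-2, c1=1, c2=0)
[Gauss-Seidel] macro 2: S0 reads c1=1 → after 1×micro: -1; S1 reads c2=0 → after 1×micro: 1; S2 reads c1=1 → after 2×micro: 0 ⇒ (c0=-1, c1=1, c2=0)
[Gauss-Seidel] macro 3: S0 reads c1=1 → after 1×micro: -1; S1 reads c2=0 → after 1×micro: 1; S2 reads c1=1 → after 2×micro: 0 ⇒ (c0=-1, c1=1, c2=0)

first divergence at macro-step: 1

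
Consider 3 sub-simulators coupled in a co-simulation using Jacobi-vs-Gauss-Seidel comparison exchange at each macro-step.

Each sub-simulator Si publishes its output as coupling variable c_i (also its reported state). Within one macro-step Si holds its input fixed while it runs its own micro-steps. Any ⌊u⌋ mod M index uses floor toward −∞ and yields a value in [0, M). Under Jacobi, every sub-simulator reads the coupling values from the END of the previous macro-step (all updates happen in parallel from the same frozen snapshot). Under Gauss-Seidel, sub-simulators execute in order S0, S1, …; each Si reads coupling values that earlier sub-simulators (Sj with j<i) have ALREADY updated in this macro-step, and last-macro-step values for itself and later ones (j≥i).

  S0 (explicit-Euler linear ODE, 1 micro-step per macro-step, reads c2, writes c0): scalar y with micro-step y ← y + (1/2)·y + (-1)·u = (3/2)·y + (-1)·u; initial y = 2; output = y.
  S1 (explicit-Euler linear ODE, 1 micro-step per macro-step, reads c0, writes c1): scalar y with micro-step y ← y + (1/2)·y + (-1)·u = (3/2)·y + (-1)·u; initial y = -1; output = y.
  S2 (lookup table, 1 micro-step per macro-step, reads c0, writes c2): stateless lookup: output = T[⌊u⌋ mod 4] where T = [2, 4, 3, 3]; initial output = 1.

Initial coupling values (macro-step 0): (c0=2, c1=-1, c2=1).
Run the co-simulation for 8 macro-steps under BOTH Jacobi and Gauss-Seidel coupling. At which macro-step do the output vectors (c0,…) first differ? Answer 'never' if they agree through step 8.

first divergence at macro-step: 2

[Jacobi] macro 1: S0 reads c2=1 → after 1×micro: 2; S1 reads c0=2 → after 1×micro: -7/2; S2 reads c0=2 → after 1×micro: 3 ⇒ (c0=2, c1=-7/2, c2=3)
[Jacobi] macro 2: S0 reads c2=3 → after 1×micro: 0; S1 reads c0=2 → after 1×micro: -29/4; S2 reads c0=2 → after 1×micro: 3 ⇒ (c0=0, c1=-29/4, c2=3)
[Jacobi] macro 3: S0 reads c2=3 → after 1×micro: -3; S1 reads c0=0 → after 1×micro: -87/8; S2 reads c0=0 → after 1×micro: 2 ⇒ (c0=-3, c1=-87/8, c2=2)
[Jacobi] macro 4: S0 reads c2=2 → after 1×micro: -13/2; S1 reads c0=-3 → after 1×micro: -213/16; S2 reads c0=-3 → after 1×micro: 4 ⇒ (c0=-13/2, c1=-213/16, c2=4)
[Jacobi] macro 5: S0 reads c2=4 → after 1×micro: -55/4; S1 reads c0=-13/2 → after 1×micro: -431/32; S2 reads c0=-13/2 → after 1×micro: 4 ⇒ (c0=-55/4, c1=-431/32, c2=4)
[Jacobi] macro 6: S0 reads c2=4 → after 1×micro: -197/8; S1 reads c0=-55/4 → after 1×micro: -413/64; S2 reads c0=-55/4 → after 1×micro: 3 ⇒ (c0=-197/8, c1=-413/64, c2=3)
[Jacobi] macro 7: S0 reads c2=3 → after 1×micro: -639/16; S1 reads c0=-197/8 → after 1×micro: 1913/128; S2 reads c0=-197/8 → after 1×micro: 3 ⇒ (c0=-639/16, c1=1913/128, c2=3)
[Jacobi] macro 8: S0 reads c2=3 → after 1×micro: -2013/32; S1 reads c0=-639/16 → after 1×micro: 15963/256; S2 reads c0=-639/16 → after 1×micro: 2 ⇒ (c0=-2013/32, c1=15963/256, c2=2)
[Gauss-Seidel] macro 1: S0 reads c2=1 → after 1×micro: 2; S1 reads c0=2 → after 1×micro: -7/2; S2 reads c0=2 → after 1×micro: 3 ⇒ (c0=2, c1=-7/2, c2=3)
[Gauss-Seidel] macro 2: S0 reads c2=3 → after 1×micro: 0; S1 reads c0=0 → after 1×micro: -21/4; S2 reads c0=0 → after 1×micro: 2 ⇒ (c0=0, c1=-21/4, c2=2)
[Gauss-Seidel] macro 3: S0 reads c2=2 → after 1×micro: -2; S1 reads c0=-2 → after 1×micro: -47/8; S2 reads c0=-2 → after 1×micro: 3 ⇒ (c0=-2, c1=-47/8, c2=3)
[Gauss-Seidel] macro 4: S0 reads c2=3 → after 1×micro: -6; S1 reads c0=-6 → after 1×micro: -45/16; S2 reads c0=-6 → after 1×micro: 3 ⇒ (c0=-6, c1=-45/16, c2=3)
[Gauss-Seidel] macro 5: S0 reads c2=3 → after 1×micro: -12; S1 reads c0=-12 → after 1×micro: 249/32; S2 reads c0=-12 → after 1×micro: 2 ⇒ (c0=-12, c1=249/32, c2=2)
[Gauss-Seidel] macro 6: S0 reads c2=2 → after 1×micro: -20; S1 reads c0=-20 → after 1×micro: 2027/64; S2 reads c0=-20 → after 1×micro: 2 ⇒ (c0=-20, c1=2027/64, c2=2)
[Gauss-Seidel] macro 7: S0 reads c2=2 → after 1×micro: -32; S1 reads c0=-32 → after 1×micro: 10177/128; S2 reads c0=-32 → after 1×micro: 2 ⇒ (c0=-32, c1=10177/128, c2=2)
[Gauss-Seidel] macro 8: S0 reads c2=2 → after 1×micro: -50; S1 reads c0=-50 → after 1×micro: 43331/256; S2 reads c0=-50 → after 1×micro: 3 ⇒ (c0=-50, c1=43331/256, c2=3)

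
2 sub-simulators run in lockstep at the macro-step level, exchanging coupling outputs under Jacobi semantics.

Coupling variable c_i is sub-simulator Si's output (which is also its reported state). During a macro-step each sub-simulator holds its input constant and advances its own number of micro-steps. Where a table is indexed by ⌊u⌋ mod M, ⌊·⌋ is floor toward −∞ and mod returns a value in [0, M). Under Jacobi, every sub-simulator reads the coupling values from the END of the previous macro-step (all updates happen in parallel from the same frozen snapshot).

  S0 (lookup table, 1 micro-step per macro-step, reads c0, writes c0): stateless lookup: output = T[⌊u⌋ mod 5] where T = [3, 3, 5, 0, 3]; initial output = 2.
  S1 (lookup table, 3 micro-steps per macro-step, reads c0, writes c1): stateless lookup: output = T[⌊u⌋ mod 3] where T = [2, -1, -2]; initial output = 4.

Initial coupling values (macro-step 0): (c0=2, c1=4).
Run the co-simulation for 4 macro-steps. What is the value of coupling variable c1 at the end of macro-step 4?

c1 at macro-step 4 = 2

macro 1: S0 reads c0=2 → after 1×micro: 5; S1 reads c0=2 → after 3×micro: -2 ⇒ (c0=5, c1=-2)
macro 2: S0 reads c0=5 → after 1×micro: 3; S1 reads c0=5 → after 3×micro: -2 ⇒ (c0=3, c1=-2)
macro 3: S0 reads c0=3 → after 1×micro: 0; S1 reads c0=3 → after 3×micro: 2 ⇒ (c0=0, c1=2)
macro 4: S0 reads c0=0 → after 1×micro: 3; S1 reads c0=0 → after 3×micro: 2 ⇒ (c0=3, c1=2)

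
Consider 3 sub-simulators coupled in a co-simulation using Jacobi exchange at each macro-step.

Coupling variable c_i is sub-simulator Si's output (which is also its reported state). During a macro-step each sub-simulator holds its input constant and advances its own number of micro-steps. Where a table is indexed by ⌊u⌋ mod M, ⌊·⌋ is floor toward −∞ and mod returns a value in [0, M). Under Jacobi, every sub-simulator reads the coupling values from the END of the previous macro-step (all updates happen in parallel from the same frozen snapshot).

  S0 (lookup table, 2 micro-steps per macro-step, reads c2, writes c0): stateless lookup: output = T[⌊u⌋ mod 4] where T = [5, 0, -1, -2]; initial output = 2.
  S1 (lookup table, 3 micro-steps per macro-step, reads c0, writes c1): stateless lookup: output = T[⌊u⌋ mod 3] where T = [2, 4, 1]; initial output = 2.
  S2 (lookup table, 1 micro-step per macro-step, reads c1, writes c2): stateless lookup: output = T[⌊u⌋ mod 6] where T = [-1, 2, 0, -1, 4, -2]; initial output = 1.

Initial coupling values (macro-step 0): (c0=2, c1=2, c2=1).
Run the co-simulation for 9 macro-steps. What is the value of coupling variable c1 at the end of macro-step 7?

c1 at macro-step 7 = 1

macro 1: S0 reads c2=1 → after 2×micro: 0; S1 reads c0=2 → after 3×micro: 1; S2 reads c1=2 → after 1×micro: 0 ⇒ (c0=0, c1=1, c2=0)
macro 2: S0 reads c2=0 → after 2×micro: 5; S1 reads c0=0 → after 3×micro: 2; S2 reads c1=1 → after 1×micro: 2 ⇒ (c0=5, c1=2, c2=2)
macro 3: S0 reads c2=2 → after 2×micro: -1; S1 reads c0=5 → after 3×micro: 1; S2 reads c1=2 → after 1×micro: 0 ⇒ (c0=-1, c1=1, c2=0)
macro 4: S0 reads c2=0 → after 2×micro: 5; S1 reads c0=-1 → after 3×micro: 1; S2 reads c1=1 → after 1×micro: 2 ⇒ (c0=5, c1=1, c2=2)
macro 5: S0 reads c2=2 → after 2×micro: -1; S1 reads c0=5 → after 3×micro: 1; S2 reads c1=1 → after 1×micro: 2 ⇒ (c0=-1, c1=1, c2=2)
macro 6: S0 reads c2=2 → after 2×micro: -1; S1 reads c0=-1 → after 3×micro: 1; S2 reads c1=1 → after 1×micro: 2 ⇒ (c0=-1, c1=1, c2=2)
macro 7: S0 reads c2=2 → after 2×micro: -1; S1 reads c0=-1 → after 3×micro: 1; S2 reads c1=1 → after 1×micro: 2 ⇒ (c0=-1, c1=1, c2=2)
macro 8: S0 reads c2=2 → after 2×micro: -1; S1 reads c0=-1 → after 3×micro: 1; S2 reads c1=1 → after 1×micro: 2 ⇒ (c0=-1, c1=1, c2=2)
macro 9: S0 reads c2=2 → after 2×micro: -1; S1 reads c0=-1 → after 3×micro: 1; S2 reads c1=1 → after 1×micro: 2 ⇒ (c0=-1, c1=1, c2=2)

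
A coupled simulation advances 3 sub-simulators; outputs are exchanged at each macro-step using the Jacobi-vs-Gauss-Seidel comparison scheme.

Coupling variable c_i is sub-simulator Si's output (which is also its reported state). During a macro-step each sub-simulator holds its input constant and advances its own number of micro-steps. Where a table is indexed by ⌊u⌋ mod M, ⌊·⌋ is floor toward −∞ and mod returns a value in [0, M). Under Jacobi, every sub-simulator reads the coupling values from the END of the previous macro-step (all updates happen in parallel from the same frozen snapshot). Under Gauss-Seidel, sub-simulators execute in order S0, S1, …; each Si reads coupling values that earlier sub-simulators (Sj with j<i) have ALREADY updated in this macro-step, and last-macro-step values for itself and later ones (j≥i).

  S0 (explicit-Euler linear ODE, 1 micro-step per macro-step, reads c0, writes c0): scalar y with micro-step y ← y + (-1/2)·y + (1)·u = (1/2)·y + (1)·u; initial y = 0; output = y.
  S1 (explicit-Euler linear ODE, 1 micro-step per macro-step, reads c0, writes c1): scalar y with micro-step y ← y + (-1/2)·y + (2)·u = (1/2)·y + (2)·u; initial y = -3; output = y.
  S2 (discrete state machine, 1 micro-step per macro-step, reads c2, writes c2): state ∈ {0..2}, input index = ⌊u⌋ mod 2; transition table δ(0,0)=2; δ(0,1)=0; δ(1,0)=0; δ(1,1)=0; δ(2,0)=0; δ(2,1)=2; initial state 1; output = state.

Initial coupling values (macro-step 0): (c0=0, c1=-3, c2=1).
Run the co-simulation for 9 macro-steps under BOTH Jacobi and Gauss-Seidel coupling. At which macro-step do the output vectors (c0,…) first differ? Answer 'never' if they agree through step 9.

[Jacobi] macro 1: S0 reads c0=0 → after 1×micro: 0; S1 reads c0=0 → after 1×micro: -3/2; S2 reads c2=1 → after 1×micro: 0 ⇒ (c0=0, c1=-3/2, c2=0)
[Jacobi] macro 2: S0 reads c0=0 → after 1×micro: 0; S1 reads c0=0 → after 1×micro: -3/4; S2 reads c2=0 → after 1×micro: 2 ⇒ (c0=0, c1=-3/4, c2=2)
[Jacobi] macro 3: S0 reads c0=0 → after 1×micro: 0; S1 reads c0=0 → after 1×micro: -3/8; S2 reads c2=2 → after 1×micro: 0 ⇒ (c0=0, c1=-3/8, c2=0)
[Jacobi] macro 4: S0 reads c0=0 → after 1×micro: 0; S1 reads c0=0 → after 1×micro: -3/16; S2 reads c2=0 → after 1×micro: 2 ⇒ (c0=0, c1=-3/16, c2=2)
[Jacobi] macro 5: S0 reads c0=0 → after 1×micro: 0; S1 reads c0=0 → after 1×micro: -3/32; S2 reads c2=2 → after 1×micro: 0 ⇒ (c0=0, c1=-3/32, c2=0)
[Jacobi] macro 6: S0 reads c0=0 → after 1×micro: 0; S1 reads c0=0 → after 1×micro: -3/64; S2 reads c2=0 → after 1×micro: 2 ⇒ (c0=0, c1=-3/64, c2=2)
[Jacobi] macro 7: S0 reads c0=0 → after 1×micro: 0; S1 reads c0=0 → after 1×micro: -3/128; S2 reads c2=2 → after 1×micro: 0 ⇒ (c0=0, c1=-3/128, c2=0)
[Jacobi] macro 8: S0 reads c0=0 → after 1×micro: 0; S1 reads c0=0 → after 1×micro: -3/256; S2 reads c2=0 → after 1×micro: 2 ⇒ (c0=0, c1=-3/256, c2=2)
[Jacobi] macro 9: S0 reads c0=0 → after 1×micro: 0; S1 reads c0=0 → after 1×micro: -3/512; S2 reads c2=2 → after 1×micro: 0 ⇒ (c0=0, c1=-3/512, c2=0)
[Gauss-Seidel] macro 1: S0 reads c0=0 → after 1×micro: 0; S1 reads c0=0 → after 1×micro: -3/2; S2 reads c2=1 → after 1×micro: 0 ⇒ (c0=0, c1=-3/2, c2=0)
[Gauss-Seidel] macro 2: S0 reads c0=0 → after 1×micro: 0; S1 reads c0=0 → after 1×micro: -3/4; S2 reads c2=0 → after 1×micro: 2 ⇒ (c0=0, c1=-3/4, c2=2)
[Gauss-Seidel] macro 3: S0 reads c0=0 → after 1×micro: 0; S1 reads c0=0 → after 1×micro: -3/8; S2 reads c2=2 → after 1×micro: 0 ⇒ (c0=0, c1=-3/8, c2=0)
[Gauss-Seidel] macro 4: S0 reads c0=0 → after 1×micro: 0; S1 reads c0=0 → after 1×micro: -3/16; S2 reads c2=0 → after 1×micro: 2 ⇒ (c0=0, c1=-3/16, c2=2)
[Gauss-Seidel] macro 5: S0 reads c0=0 → after 1×micro: 0; S1 reads c0=0 → after 1×micro: -3/32; S2 reads c2=2 → after 1×micro: 0 ⇒ (c0=0, c1=-3/32, c2=0)
[Gauss-Seidel] macro 6: S0 reads c0=0 → after 1×micro: 0; S1 reads c0=0 → after 1×micro: -3/64; S2 reads c2=0 → after 1×micro: 2 ⇒ (c0=0, c1=-3/64, c2=2)
[Gauss-Seidel] macro 7: S0 reads c0=0 → after 1×micro: 0; S1 reads c0=0 → after 1×micro: -3/128; S2 reads c2=2 → after 1×micro: 0 ⇒ (c0=0, c1=-3/128, c2=0)
[Gauss-Seidel] macro 8: S0 reads c0=0 → after 1×micro: 0; S1 reads c0=0 → after 1×micro: -3/256; S2 reads c2=0 → after 1×micro: 2 ⇒ (c0=0, c1=-3/256, c2=2)
[Gauss-Seidel] macro 9: S0 reads c0=0 → after 1×micro: 0; S1 reads c0=0 → after 1×micro: -3/512; S2 reads c2=2 → after 1×micro: 0 ⇒ (c0=0, c1=-3/512, c2=0)

first divergence at macro-step: never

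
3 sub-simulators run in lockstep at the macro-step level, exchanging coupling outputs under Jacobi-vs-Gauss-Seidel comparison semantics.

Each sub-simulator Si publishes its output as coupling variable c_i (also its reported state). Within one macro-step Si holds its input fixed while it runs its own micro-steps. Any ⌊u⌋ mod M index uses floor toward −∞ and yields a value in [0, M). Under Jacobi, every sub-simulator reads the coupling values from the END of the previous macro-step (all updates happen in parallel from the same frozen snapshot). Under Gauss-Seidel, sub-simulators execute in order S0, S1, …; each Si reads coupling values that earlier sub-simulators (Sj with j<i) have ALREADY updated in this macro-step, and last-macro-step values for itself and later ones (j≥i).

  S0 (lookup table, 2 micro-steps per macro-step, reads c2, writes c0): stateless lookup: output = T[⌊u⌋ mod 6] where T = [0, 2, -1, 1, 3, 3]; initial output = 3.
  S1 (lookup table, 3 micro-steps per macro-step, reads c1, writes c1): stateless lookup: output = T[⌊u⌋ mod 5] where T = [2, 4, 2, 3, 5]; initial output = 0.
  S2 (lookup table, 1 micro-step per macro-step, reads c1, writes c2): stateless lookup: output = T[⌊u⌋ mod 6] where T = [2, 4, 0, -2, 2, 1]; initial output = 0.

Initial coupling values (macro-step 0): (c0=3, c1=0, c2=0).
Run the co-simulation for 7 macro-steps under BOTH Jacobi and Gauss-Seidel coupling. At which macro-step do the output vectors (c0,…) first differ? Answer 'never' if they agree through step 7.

first divergence at macro-step: 1

[Jacobi] macro 1: S0 reads c2=0 → after 2×micro: 0; S1 reads c1=0 → after 3×micro: 2; S2 reads c1=0 → after 1×micro: 2 ⇒ (c0=0, c1=2, c2=2)
[Jacobi] macro 2: S0 reads c2=2 → after 2×micro: -1; S1 reads c1=2 → after 3×micro: 2; S2 reads c1=2 → after 1×micro: 0 ⇒ (c0=-1, c1=2, c2=0)
[Jacobi] macro 3: S0 reads c2=0 → after 2×micro: 0; S1 reads c1=2 → after 3×micro: 2; S2 reads c1=2 → after 1×micro: 0 ⇒ (c0=0, c1=2, c2=0)
[Jacobi] macro 4: S0 reads c2=0 → after 2×micro: 0; S1 reads c1=2 → after 3×micro: 2; S2 reads c1=2 → after 1×micro: 0 ⇒ (c0=0, c1=2, c2=0)
[Jacobi] macro 5: S0 reads c2=0 → after 2×micro: 0; S1 reads c1=2 → after 3×micro: 2; S2 reads c1=2 → after 1×micro: 0 ⇒ (c0=0, c1=2, c2=0)
[Jacobi] macro 6: S0 reads c2=0 → after 2×micro: 0; S1 reads c1=2 → after 3×micro: 2; S2 reads c1=2 → after 1×micro: 0 ⇒ (c0=0, c1=2, c2=0)
[Jacobi] macro 7: S0 reads c2=0 → after 2×micro: 0; S1 reads c1=2 → after 3×micro: 2; S2 reads c1=2 → after 1×micro: 0 ⇒ (c0=0, c1=2, c2=0)
[Gauss-Seidel] macro 1: S0 reads c2=0 → after 2×micro: 0; S1 reads c1=0 → after 3×micro: 2; S2 reads c1=2 → after 1×micro: 0 ⇒ (c0=0, c1=2, c2=0)
[Gauss-Seidel] macro 2: S0 reads c2=0 → after 2×micro: 0; S1 reads c1=2 → after 3×micro: 2; S2 reads c1=2 → after 1×micro: 0 ⇒ (c0=0, c1=2, c2=0)
[Gauss-Seidel] macro 3: S0 reads c2=0 → after 2×micro: 0; S1 reads c1=2 → after 3×micro: 2; S2 reads c1=2 → after 1×micro: 0 ⇒ (c0=0, c1=2, c2=0)
[Gauss-Seidel] macro 4: S0 reads c2=0 → after 2×micro: 0; S1 reads c1=2 → after 3×micro: 2; S2 reads c1=2 → after 1×micro: 0 ⇒ (c0=0, c1=2, c2=0)
[Gauss-Seidel] macro 5: S0 reads c2=0 → after 2×micro: 0; S1 reads c1=2 → after 3×micro: 2; S2 reads c1=2 → after 1×micro: 0 ⇒ (c0=0, c1=2, c2=0)
[Gauss-Seidel] macro 6: S0 reads c2=0 → after 2×micro: 0; S1 reads c1=2 → after 3×micro: 2; S2 reads c1=2 → after 1×micro: 0 ⇒ (c0=0, c1=2, c2=0)
[Gauss-Seidel] macro 7: S0 reads c2=0 → after 2×micro: 0; S1 reads c1=2 → after 3×micro: 2; S2 reads c1=2 → after 1×micro: 0 ⇒ (c0=0, c1=2, c2=0)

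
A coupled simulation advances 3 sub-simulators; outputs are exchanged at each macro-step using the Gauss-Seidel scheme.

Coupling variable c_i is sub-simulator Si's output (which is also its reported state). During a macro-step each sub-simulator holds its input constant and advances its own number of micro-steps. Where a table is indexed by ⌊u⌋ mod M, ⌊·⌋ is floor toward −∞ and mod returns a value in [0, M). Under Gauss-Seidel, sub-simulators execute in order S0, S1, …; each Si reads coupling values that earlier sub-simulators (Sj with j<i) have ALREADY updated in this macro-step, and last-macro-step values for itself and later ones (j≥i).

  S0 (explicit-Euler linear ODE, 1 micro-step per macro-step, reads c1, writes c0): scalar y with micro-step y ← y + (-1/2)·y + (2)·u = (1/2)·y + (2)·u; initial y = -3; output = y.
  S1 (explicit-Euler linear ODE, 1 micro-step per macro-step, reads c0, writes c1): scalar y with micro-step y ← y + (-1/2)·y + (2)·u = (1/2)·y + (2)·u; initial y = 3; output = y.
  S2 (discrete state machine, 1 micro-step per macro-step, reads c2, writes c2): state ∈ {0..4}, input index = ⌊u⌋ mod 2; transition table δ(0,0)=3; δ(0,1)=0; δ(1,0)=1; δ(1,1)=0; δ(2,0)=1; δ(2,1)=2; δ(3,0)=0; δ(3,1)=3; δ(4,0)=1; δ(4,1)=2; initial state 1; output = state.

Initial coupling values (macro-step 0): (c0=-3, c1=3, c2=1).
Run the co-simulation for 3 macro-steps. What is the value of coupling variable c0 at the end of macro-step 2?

macro 1: S0 reads c1=3 → after 1×micro: 9/2; S1 reads c0=9/2 → after 1×micro: 21/2; S2 reads c2=1 → after 1×micro: 0 ⇒ (c0=9/2, c1=21/2, c2=0)
macro 2: S0 reads c1=21/2 → after 1×micro: 93/4; S1 reads c0=93/4 → after 1×micro: 207/4; S2 reads c2=0 → after 1×micro: 3 ⇒ (c0=93/4, c1=207/4, c2=3)
macro 3: S0 reads c1=207/4 → after 1×micro: 921/8; S1 reads c0=921/8 → after 1×micro: 2049/8; S2 reads c2=3 → after 1×micro: 3 ⇒ (c0=921/8, c1=2049/8, c2=3)

c0 at macro-step 2 = 93/4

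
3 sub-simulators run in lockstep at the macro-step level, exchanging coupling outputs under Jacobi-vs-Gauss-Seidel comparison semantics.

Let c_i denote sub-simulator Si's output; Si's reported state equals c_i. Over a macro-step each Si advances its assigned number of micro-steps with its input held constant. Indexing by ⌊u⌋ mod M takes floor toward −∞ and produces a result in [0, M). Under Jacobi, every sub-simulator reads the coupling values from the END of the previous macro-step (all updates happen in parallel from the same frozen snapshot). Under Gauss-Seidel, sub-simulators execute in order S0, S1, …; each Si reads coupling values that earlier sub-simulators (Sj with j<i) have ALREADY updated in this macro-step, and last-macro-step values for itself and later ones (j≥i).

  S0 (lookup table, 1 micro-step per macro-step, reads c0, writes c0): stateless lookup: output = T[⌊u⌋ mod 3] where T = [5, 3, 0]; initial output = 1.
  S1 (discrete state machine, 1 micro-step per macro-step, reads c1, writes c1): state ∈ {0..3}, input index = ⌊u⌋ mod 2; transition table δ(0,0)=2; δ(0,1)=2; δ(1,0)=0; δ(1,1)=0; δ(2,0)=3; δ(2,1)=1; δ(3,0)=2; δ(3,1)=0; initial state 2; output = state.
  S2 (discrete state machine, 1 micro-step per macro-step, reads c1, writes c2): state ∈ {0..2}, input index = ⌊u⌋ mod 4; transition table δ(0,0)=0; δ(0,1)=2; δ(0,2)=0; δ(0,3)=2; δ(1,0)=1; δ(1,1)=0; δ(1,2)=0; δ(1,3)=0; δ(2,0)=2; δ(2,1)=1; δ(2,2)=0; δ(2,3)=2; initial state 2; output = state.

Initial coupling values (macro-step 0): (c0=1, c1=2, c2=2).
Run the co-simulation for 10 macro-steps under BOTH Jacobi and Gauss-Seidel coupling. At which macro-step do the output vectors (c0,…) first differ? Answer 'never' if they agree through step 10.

[Jacobi] macro 1: S0 reads c0=1 → after 1×micro: 3; S1 reads c1=2 → after 1×micro: 3; S2 reads c1=2 → after 1×micro: 0 ⇒ (c0=3, c1=3, c2=0)
[Jacobi] macro 2: S0 reads c0=3 → after 1×micro: 5; S1 reads c1=3 → after 1×micro: 0; S2 reads c1=3 → after 1×micro: 2 ⇒ (c0=5, c1=0, c2=2)
[Jacobi] macro 3: S0 reads c0=5 → after 1×micro: 0; S1 reads c1=0 → after 1×micro: 2; S2 reads c1=0 → after 1×micro: 2 ⇒ (c0=0, c1=2, c2=2)
[Jacobi] macro 4: S0 reads c0=0 → after 1×micro: 5; S1 reads c1=2 → after 1×micro: 3; S2 reads c1=2 → after 1×micro: 0 ⇒ (c0=5, c1=3, c2=0)
[Jacobi] macro 5: S0 reads c0=5 → after 1×micro: 0; S1 reads c1=3 → after 1×micro: 0; S2 reads c1=3 → after 1×micro: 2 ⇒ (c0=0, c1=0, c2=2)
[Jacobi] macro 6: S0 reads c0=0 → after 1×micro: 5; S1 reads c1=0 → after 1×micro: 2; S2 reads c1=0 → after 1×micro: 2 ⇒ (c0=5, c1=2, c2=2)
[Jacobi] macro 7: S0 reads c0=5 → after 1×micro: 0; S1 reads c1=2 → after 1×micro: 3; S2 reads c1=2 → after 1×micro: 0 ⇒ (c0=0, c1=3, c2=0)
[Jacobi] macro 8: S0 reads c0=0 → after 1×micro: 5; S1 reads c1=3 → after 1×micro: 0; S2 reads c1=3 → after 1×micro: 2 ⇒ (c0=5, c1=0, c2=2)
[Jacobi] macro 9: S0 reads c0=5 → after 1×micro: 0; S1 reads c1=0 → after 1×micro: 2; S2 reads c1=0 → after 1×micro: 2 ⇒ (c0=0, c1=2, c2=2)
[Jacobi] macro 10: S0 reads c0=0 → after 1×micro: 5; S1 reads c1=2 → after 1×micro: 3; S2 reads c1=2 → after 1×micro: 0 ⇒ (c0=5, c1=3, c2=0)
[Gauss-Seidel] macro 1: S0 reads c0=1 → after 1×micro: 3; S1 reads c1=2 → after 1×micro: 3; S2 reads c1=3 → after 1×micro: 2 ⇒ (c0=3, c1=3, c2=2)
[Gauss-Seidel] macro 2: S0 reads c0=3 → after 1×micro: 5; S1 reads c1=3 → after 1×micro: 0; S2 reads c1=0 → after 1×micro: 2 ⇒ (c0=5, c1=0, c2=2)
[Gauss-Seidel] macro 3: S0 reads c0=5 → after 1×micro: 0; S1 reads c1=0 → after 1×micro: 2; S2 reads c1=2 → after 1×micro: 0 ⇒ (c0=0, c1=2, c2=0)
[Gauss-Seidel] macro 4: S0 reads c0=0 → after 1×micro: 5; S1 reads c1=2 → after 1×micro: 3; S2 reads c1=3 → after 1×micro: 2 ⇒ (c0=5, c1=3, c2=2)
[Gauss-Seidel] macro 5: S0 reads c0=5 → after 1×micro: 0; S1 reads c1=3 → after 1×micro: 0; S2 reads c1=0 → after 1×micro: 2 ⇒ (c0=0, c1=0, c2=2)
[Gauss-Seidel] macro 6: S0 reads c0=0 → after 1×micro: 5; S1 reads c1=0 → after 1×micro: 2; S2 reads c1=2 → after 1×micro: 0 ⇒ (c0=5, c1=2, c2=0)
[Gauss-Seidel] macro 7: S0 reads c0=5 → after 1×micro: 0; S1 reads c1=2 → after 1×micro: 3; S2 reads c1=3 → after 1×micro: 2 ⇒ (c0=0, c1=3, c2=2)
[Gauss-Seidel] macro 8: S0 reads c0=0 → after 1×micro: 5; S1 reads c1=3 → after 1×micro: 0; S2 reads c1=0 → after 1×micro: 2 ⇒ (c0=5, c1=0, c2=2)
[Gauss-Seidel] macro 9: S0 reads c0=5 → after 1×micro: 0; S1 reads c1=0 → after 1×micro: 2; S2 reads c1=2 → after 1×micro: 0 ⇒ (c0=0, c1=2, c2=0)
[Gauss-Seidel] macro 10: S0 reads c0=0 → after 1×micro: 5; S1 reads c1=2 → after 1×micro: 3; S2 reads c1=3 → after 1×micro: 2 ⇒ (c0=5, c1=3, c2=2)

first divergence at macro-step: 1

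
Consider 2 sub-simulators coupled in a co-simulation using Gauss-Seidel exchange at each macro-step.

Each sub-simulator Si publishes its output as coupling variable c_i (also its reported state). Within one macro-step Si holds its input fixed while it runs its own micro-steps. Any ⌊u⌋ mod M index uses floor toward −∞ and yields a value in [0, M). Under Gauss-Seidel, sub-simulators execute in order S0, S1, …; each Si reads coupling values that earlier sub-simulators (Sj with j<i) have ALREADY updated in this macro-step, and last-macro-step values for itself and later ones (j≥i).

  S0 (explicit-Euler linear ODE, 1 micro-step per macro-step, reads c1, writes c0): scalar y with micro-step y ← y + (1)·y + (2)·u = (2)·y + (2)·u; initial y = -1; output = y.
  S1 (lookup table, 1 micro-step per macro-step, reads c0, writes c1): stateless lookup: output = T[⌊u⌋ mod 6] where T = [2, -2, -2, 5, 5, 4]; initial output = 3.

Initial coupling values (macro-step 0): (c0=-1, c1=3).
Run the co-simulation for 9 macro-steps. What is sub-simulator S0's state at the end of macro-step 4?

S0 state at macro-step 4 = 90

macro 1: S0 reads c1=3 → after 1×micro: 4; S1 reads c0=4 → after 1×micro: 5 ⇒ (c0=4, c1=5)
macro 2: S0 reads c1=5 → after 1×micro: 18; S1 reads c0=18 → after 1×micro: 2 ⇒ (c0=18, c1=2)
macro 3: S0 reads c1=2 → after 1×micro: 40; S1 reads c0=40 → after 1×micro: 5 ⇒ (c0=40, c1=5)
macro 4: S0 reads c1=5 → after 1×micro: 90; S1 reads c0=90 → after 1×micro: 2 ⇒ (c0=90, c1=2)
macro 5: S0 reads c1=2 → after 1×micro: 184; S1 reads c0=184 → after 1×micro: 5 ⇒ (c0=184, c1=5)
macro 6: S0 reads c1=5 → after 1×micro: 378; S1 reads c0=378 → after 1×micro: 2 ⇒ (c0=378, c1=2)
macro 7: S0 reads c1=2 → after 1×micro: 760; S1 reads c0=760 → after 1×micro: 5 ⇒ (c0=760, c1=5)
macro 8: S0 reads c1=5 → after 1×micro: 1530; S1 reads c0=1530 → after 1×micro: 2 ⇒ (c0=1530, c1=2)
macro 9: S0 reads c1=2 → after 1×micro: 3064; S1 reads c0=3064 → after 1×micro: 5 ⇒ (c0=3064, c1=5)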